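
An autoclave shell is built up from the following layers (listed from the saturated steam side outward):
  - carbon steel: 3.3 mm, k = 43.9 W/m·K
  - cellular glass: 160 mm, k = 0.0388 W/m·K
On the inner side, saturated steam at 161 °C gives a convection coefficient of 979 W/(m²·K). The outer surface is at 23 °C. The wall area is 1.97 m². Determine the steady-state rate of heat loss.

Model the wall as resistances in series:
R_inner film = 1/(h_i·A) = 1/(979×1.97) = 5.185×10^-4 K/W
R_carbon steel = L/(kA) = 0.0033/(43.9×1.97) = 3.816×10^-5 K/W
R_cellular glass = L/(kA) = 0.16/(0.0388×1.97) = 2.093 K/W
R_total = 2.094 K/W
Q = ΔT / R_total = 138 / 2.094

Q ≈ 65.9 W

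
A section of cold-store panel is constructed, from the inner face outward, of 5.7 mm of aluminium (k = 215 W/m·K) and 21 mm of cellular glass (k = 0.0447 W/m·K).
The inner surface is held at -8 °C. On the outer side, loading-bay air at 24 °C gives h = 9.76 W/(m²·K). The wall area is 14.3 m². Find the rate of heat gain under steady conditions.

Model the wall as resistances in series:
R_aluminium = L/(kA) = 0.0057/(215×14.3) = 1.854×10^-6 K/W
R_cellular glass = L/(kA) = 0.021/(0.0447×14.3) = 0.03285 K/W
R_outer film = 1/(h_o·A) = 1/(9.76×14.3) = 0.007165 K/W
R_total = 0.04002 K/W
Q = ΔT / R_total = 32 / 0.04002

Q ≈ 800 W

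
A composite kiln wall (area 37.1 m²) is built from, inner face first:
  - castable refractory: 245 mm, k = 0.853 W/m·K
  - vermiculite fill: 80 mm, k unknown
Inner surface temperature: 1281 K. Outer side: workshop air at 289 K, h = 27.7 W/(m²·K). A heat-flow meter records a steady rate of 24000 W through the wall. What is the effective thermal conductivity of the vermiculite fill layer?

Model the wall as resistances in series:
R_castable refractory = L/(kA) = 0.245/(0.853×37.1) = 0.007742 K/W
R_outer film = 1/(h_o·A) = 1/(27.7×37.1) = 9.731×10^-4 K/W
Sum of known resistances R_other = 0.008715 K/W
Total R = ΔT/Q = 992/24000 = 0.04133 K/W
R_vermiculite fill = R_total − R_other = 0.03262 K/W
k = L/(R·A) = 0.08/(0.03262×37.1)

k ≈ 0.0661 W/(m·K)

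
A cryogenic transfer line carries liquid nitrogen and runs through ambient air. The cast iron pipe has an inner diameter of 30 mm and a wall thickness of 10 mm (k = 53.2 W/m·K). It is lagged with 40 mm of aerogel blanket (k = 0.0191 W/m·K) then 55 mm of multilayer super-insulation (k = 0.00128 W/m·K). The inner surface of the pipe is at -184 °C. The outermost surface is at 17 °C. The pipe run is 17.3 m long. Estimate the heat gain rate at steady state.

Radial resistances (cylindrical: R_cond = ln(r_o/r_i)/(2πkL), R_conv = 1/(h·2πrL)):
R_cast iron pipe wall = ln(25/15)/(2π×53.2×17.3) = 8.834×10^-5 K/W
R_aerogel blanket = ln(65/25)/(2π×0.0191×17.3) = 0.4602 K/W
R_multilayer super-insulation = ln(120/65)/(2π×0.00128×17.3) = 4.407 K/W
R_total = 4.867 K/W
Q = ΔT/R_total = 201/4.867

Q ≈ 41.3 W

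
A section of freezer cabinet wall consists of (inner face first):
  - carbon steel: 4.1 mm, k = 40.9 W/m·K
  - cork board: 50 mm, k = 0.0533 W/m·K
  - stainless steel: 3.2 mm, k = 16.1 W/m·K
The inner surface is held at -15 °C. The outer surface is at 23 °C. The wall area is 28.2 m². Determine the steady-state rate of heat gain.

Treating each layer as a thermal resistance in series:
R_carbon steel = L/(kA) = 0.0041/(40.9×28.2) = 3.555×10^-6 K/W
R_cork board = L/(kA) = 0.05/(0.0533×28.2) = 0.03327 K/W
R_stainless steel = L/(kA) = 0.0032/(16.1×28.2) = 7.048×10^-6 K/W
R_total = 0.03328 K/W
Q = ΔT / R_total = 38 / 0.03328

Q ≈ 1140 W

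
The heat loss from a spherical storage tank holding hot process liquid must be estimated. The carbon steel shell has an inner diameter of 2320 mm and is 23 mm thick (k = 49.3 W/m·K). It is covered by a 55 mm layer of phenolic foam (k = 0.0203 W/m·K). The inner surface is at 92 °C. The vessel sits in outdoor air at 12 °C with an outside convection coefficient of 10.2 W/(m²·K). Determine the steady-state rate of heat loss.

Spherical conduction: R = (1/r_in − 1/r_out)/(4πk) per layer; series-sum.
R_carbon steel shell = (1/1.16 − 1/1.183)/(4π×49.3) = 2.705×10^-5 K/W
R_phenolic foam = (1/1.183 − 1/1.238)/(4π×0.0203) = 0.1472 K/W
R_outer film = 1/(h·4πr_o²) = 1/(10.2×4π×1.238²) = 0.00509 K/W
R_total = 0.1523 K/W
Q = ΔT/R_total = 80/0.1523

Q ≈ 525 W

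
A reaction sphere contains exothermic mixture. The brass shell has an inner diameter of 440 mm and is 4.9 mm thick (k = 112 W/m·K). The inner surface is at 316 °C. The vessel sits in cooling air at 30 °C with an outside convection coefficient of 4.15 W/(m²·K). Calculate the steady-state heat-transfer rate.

For a spherical shell R = (1/r₁ − 1/r₂)/(4πk); film R = 1/(h·4πr²). In series:
R_brass shell = (1/0.22 − 1/0.2249)/(4π×112) = 7.036×10^-5 K/W
R_outer film = 1/(h·4πr_o²) = 1/(4.15×4π×0.2249²) = 0.3791 K/W
R_total = 0.3792 K/W
Q = ΔT/R_total = 286/0.3792

Q ≈ 754 W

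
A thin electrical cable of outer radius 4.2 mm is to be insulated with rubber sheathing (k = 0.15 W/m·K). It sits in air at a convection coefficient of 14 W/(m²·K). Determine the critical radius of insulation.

r_cr ≈ 10.7 mm

For a cylinder r_cr = k/h = 0.15/14
r_cr = 10.7 mm; since the bare radius (4.2 mm) is below r_cr, adding a thin layer of insulation will *increase* heat loss.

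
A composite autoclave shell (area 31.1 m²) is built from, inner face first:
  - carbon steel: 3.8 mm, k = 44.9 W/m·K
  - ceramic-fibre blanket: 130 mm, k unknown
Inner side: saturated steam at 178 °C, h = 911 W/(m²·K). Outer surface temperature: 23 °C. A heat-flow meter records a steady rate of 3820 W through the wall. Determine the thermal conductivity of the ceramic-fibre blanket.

Thermal resistances in series:
R_inner film = 1/(h_i·A) = 1/(911×31.1) = 3.53×10^-5 K/W
R_carbon steel = L/(kA) = 0.0038/(44.9×31.1) = 2.721×10^-6 K/W
Sum of known resistances R_other = 3.802×10^-5 K/W
Total R = ΔT/Q = 155/3820 = 0.04058 K/W
R_ceramic-fibre blanket = R_total − R_other = 0.04054 K/W
k = L/(R·A) = 0.13/(0.04054×31.1)

k ≈ 0.103 W/(m·K)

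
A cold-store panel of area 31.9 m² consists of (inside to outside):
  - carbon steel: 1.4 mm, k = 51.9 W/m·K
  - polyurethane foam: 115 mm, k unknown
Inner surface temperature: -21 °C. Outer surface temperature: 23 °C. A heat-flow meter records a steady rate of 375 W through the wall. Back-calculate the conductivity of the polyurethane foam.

k ≈ 0.0307 W/(m·K)

Using the resistance-network approach (series):
R_carbon steel = L/(kA) = 0.0014/(51.9×31.9) = 8.456×10^-7 K/W
Sum of known resistances R_other = 8.456×10^-7 K/W
Total R = ΔT/Q = 44/375 = 0.1173 K/W
R_polyurethane foam = R_total − R_other = 0.1173 K/W
k = L/(R·A) = 0.115/(0.1173×31.9)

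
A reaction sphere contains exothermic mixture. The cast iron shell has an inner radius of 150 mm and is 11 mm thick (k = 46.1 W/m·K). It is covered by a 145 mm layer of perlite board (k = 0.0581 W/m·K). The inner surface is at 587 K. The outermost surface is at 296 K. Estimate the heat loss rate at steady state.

Each spherical layer contributes R = (1/r_i − 1/r_o)/(4πk):
R_cast iron shell = (1/0.15 − 1/0.161)/(4π×46.1) = 7.863×10^-4 K/W
R_perlite board = (1/0.161 − 1/0.306)/(4π×0.0581) = 4.031 K/W
R_total = 4.032 K/W
Q = ΔT/R_total = 291/4.032

Q ≈ 72.2 W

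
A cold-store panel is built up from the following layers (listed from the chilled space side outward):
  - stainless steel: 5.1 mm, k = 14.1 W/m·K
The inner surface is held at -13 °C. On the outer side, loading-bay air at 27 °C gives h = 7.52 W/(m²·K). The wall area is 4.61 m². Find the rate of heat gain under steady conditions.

Thermal resistances in series:
R_stainless steel = L/(kA) = 0.0051/(14.1×4.61) = 7.846×10^-5 K/W
R_outer film = 1/(h_o·A) = 1/(7.52×4.61) = 0.02885 K/W
R_total = 0.02892 K/W
Q = ΔT / R_total = 40 / 0.02892

Q ≈ 1380 W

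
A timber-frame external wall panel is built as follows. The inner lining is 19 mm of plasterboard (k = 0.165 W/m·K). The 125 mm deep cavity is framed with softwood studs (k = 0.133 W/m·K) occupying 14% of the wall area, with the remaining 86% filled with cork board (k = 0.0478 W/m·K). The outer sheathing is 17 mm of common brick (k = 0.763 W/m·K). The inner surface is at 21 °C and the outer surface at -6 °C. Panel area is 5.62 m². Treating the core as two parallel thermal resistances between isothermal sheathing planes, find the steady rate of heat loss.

Q ≈ 68 W

Sheathing layers in series; stud and cavity paths in parallel between them.
R_inner = 0.019/(0.165×5.62) = 0.02049 K/W
R_stud  = 0.125/(0.133×0.14×5.62) = 1.195 K/W
R_cav   = 0.125/(0.0478×0.86×5.62) = 0.5411 K/W
1/R_core = 1/R_stud + 1/R_cav → R_core = 0.3724 K/W
R_outer = 0.017/(0.763×5.62) = 0.003964 K/W
R_total = 0.3968 K/W
Q = ΔT/R_total = 27/0.3968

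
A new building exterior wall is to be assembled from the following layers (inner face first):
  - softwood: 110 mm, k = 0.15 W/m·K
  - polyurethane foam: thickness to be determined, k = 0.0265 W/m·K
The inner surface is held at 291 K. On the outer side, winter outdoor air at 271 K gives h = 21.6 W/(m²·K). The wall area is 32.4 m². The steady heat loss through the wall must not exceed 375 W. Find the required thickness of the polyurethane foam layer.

Thermal resistances in series:
R_softwood = L/(kA) = 0.11/(0.15×32.4) = 0.02263 K/W
R_outer film = 1/(h_o·A) = 1/(21.6×32.4) = 0.001429 K/W
Sum of the known resistances R_other = 0.02406 K/W
Required total resistance R_tot = ΔT/Q_allow = 20/375 = 0.05333 K/W
R_polyurethane foam = R_tot − R_other = 0.02927 K/W
L = R·k·A = 0.02927×0.0265×32.4

L ≈ 25.1 mm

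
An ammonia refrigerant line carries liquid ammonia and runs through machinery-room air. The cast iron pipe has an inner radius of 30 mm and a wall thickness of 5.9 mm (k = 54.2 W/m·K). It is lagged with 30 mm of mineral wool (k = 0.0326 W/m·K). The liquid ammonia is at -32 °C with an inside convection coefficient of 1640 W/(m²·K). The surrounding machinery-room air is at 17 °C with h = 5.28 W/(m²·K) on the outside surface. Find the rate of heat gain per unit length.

Treating each annulus and film as a series resistance:
R_inner film = 1/(h_i·2πr₁L) = 1/(1640×2π×0.03×1) = 0.003235 K/W
R_cast iron pipe wall = ln(35.9/30)/(2π×54.2×1) = 5.272×10^-4 K/W
R_mineral wool = ln(65.9/35.9)/(2π×0.0326×1) = 2.965 K/W
R_outer film = 1/(h_o·2πr_oL) = 1/(5.28×2π×0.0659×1) = 0.4574 K/W
R_total = 3.427 K/W
Q = ΔT/R_total = 49/3.427

q′ ≈ 14.3 W/m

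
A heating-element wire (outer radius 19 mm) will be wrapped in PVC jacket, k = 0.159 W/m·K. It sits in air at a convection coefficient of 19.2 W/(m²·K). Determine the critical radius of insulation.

r_cr ≈ 8.28 mm

For a cylinder r_cr = k/h = 0.159/19.2
r_cr = 8.28 mm; since the bare radius (19 mm) is above r_cr, any added insulation will reduce heat loss.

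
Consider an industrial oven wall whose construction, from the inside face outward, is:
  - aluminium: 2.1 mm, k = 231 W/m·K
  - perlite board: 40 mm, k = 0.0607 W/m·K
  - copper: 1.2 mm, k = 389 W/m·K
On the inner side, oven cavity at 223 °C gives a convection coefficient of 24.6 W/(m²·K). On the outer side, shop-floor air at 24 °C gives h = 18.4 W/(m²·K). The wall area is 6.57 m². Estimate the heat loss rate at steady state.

Model the wall as resistances in series:
R_inner film = 1/(h_i·A) = 1/(24.6×6.57) = 0.006187 K/W
R_aluminium = L/(kA) = 0.0021/(231×6.57) = 1.384×10^-6 K/W
R_perlite board = L/(kA) = 0.04/(0.0607×6.57) = 0.1003 K/W
R_copper = L/(kA) = 0.0012/(389×6.57) = 4.695×10^-7 K/W
R_outer film = 1/(h_o·A) = 1/(18.4×6.57) = 0.008272 K/W
R_total = 0.1148 K/W
Q = ΔT / R_total = 199 / 0.1148

Q ≈ 1730 W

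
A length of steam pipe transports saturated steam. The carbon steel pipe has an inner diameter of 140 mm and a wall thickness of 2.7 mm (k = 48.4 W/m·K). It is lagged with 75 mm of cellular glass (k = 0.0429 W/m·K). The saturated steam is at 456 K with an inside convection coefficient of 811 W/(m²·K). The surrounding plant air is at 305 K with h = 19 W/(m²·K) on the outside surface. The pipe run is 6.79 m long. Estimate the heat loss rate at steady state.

Q ≈ 381 W

Radial resistances (cylindrical: R_cond = ln(r_o/r_i)/(2πkL), R_conv = 1/(h·2πrL)):
R_inner film = 1/(h_i·2πr₁L) = 1/(811×2π×0.07×6.79) = 4.129×10^-4 K/W
R_carbon steel pipe wall = ln(72.7/70)/(2π×48.4×6.79) = 1.833×10^-5 K/W
R_cellular glass = ln(147.7/72.7)/(2π×0.0429×6.79) = 0.3873 K/W
R_outer film = 1/(h_o·2πr_oL) = 1/(19×2π×0.1477×6.79) = 0.008352 K/W
R_total = 0.3961 K/W
Q = ΔT/R_total = 151/0.3961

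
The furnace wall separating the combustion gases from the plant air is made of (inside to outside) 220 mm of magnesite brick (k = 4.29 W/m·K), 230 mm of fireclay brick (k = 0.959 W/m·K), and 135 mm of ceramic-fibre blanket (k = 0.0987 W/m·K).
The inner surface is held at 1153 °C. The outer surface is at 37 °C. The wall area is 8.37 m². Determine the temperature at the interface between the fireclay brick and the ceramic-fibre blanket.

Thermal resistances in series:
R_magnesite brick = L/(kA) = 0.22/(4.29×8.37) = 0.006127 K/W
R_fireclay brick = L/(kA) = 0.23/(0.959×8.37) = 0.02865 K/W
R_ceramic-fibre blanket = L/(kA) = 0.135/(0.0987×8.37) = 0.1634 K/W
R_total = 0.1982 K/W;  Q = ΔT/R_total = 1116/0.1982 = 5631 W
T_interface = T_inner − Q·ΣR(inner→interface) = 1153 − 5630×0.03478

T ≈ 957 °C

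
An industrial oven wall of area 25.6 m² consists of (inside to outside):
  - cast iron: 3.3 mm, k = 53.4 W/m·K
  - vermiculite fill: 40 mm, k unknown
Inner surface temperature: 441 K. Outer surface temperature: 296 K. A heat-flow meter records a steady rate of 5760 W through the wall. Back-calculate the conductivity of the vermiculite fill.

Using the resistance-network approach (series):
R_cast iron = L/(kA) = 0.0033/(53.4×25.6) = 2.414×10^-6 K/W
Sum of known resistances R_other = 2.414×10^-6 K/W
Total R = ΔT/Q = 145/5760 = 0.02517 K/W
R_vermiculite fill = R_total − R_other = 0.02517 K/W
k = L/(R·A) = 0.04/(0.02517×25.6)

k ≈ 0.0621 W/(m·K)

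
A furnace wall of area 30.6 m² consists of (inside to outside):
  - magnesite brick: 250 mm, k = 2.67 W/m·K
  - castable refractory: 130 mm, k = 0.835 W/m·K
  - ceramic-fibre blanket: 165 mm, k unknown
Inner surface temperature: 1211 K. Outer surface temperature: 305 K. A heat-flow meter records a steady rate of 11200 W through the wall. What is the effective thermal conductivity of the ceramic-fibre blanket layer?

Treating each layer as a thermal resistance in series:
R_magnesite brick = L/(kA) = 0.25/(2.67×30.6) = 0.00306 K/W
R_castable refractory = L/(kA) = 0.13/(0.835×30.6) = 0.005088 K/W
Sum of known resistances R_other = 0.008148 K/W
Total R = ΔT/Q = 906/11200 = 0.08089 K/W
R_ceramic-fibre blanket = R_total − R_other = 0.07275 K/W
k = L/(R·A) = 0.165/(0.07275×30.6)

k ≈ 0.0741 W/(m·K)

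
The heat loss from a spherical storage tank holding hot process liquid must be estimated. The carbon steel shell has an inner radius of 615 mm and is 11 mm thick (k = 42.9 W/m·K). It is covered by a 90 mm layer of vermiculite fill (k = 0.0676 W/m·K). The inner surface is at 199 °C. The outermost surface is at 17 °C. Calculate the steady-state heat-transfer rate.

Q ≈ 770 W

For a spherical shell R = (1/r₁ − 1/r₂)/(4πk); film R = 1/(h·4πr²). In series:
R_carbon steel shell = (1/0.615 − 1/0.626)/(4π×42.9) = 5.3×10^-5 K/W
R_vermiculite fill = (1/0.626 − 1/0.716)/(4π×0.0676) = 0.2364 K/W
R_total = 0.2364 K/W
Q = ΔT/R_total = 182/0.2364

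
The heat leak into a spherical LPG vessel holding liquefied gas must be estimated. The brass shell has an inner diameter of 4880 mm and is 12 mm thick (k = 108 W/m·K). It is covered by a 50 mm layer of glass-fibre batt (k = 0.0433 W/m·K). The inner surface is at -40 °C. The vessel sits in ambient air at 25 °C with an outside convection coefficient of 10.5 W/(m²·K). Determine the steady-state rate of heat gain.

For a spherical shell R = (1/r₁ − 1/r₂)/(4πk); film R = 1/(h·4πr²). In series:
R_brass shell = (1/2.44 − 1/2.452)/(4π×108) = 1.478×10^-6 K/W
R_glass-fibre batt = (1/2.452 − 1/2.502)/(4π×0.0433) = 0.01498 K/W
R_outer film = 1/(h·4πr_o²) = 1/(10.5×4π×2.502²) = 0.001211 K/W
R_total = 0.01619 K/W
Q = ΔT/R_total = 65/0.01619

Q ≈ 4010 W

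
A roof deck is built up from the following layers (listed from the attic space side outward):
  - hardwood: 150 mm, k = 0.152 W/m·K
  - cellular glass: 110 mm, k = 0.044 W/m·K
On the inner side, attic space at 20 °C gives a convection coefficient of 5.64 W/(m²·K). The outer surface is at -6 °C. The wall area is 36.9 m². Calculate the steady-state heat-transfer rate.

Q ≈ 262 W

Series thermal resistances:
R_inner film = 1/(h_i·A) = 1/(5.64×36.9) = 0.004805 K/W
R_hardwood = L/(kA) = 0.15/(0.152×36.9) = 0.02674 K/W
R_cellular glass = L/(kA) = 0.11/(0.044×36.9) = 0.06775 K/W
R_total = 0.0993 K/W
Q = ΔT / R_total = 26 / 0.0993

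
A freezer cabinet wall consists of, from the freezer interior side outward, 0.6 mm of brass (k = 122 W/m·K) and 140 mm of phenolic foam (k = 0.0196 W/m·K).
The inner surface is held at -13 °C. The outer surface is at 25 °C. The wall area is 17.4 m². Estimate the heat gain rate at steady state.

Q ≈ 92.6 W

Thermal resistances in series:
R_brass = L/(kA) = 0.0006/(122×17.4) = 2.826×10^-7 K/W
R_phenolic foam = L/(kA) = 0.14/(0.0196×17.4) = 0.4105 K/W
R_total = 0.4105 K/W
Q = ΔT / R_total = 38 / 0.4105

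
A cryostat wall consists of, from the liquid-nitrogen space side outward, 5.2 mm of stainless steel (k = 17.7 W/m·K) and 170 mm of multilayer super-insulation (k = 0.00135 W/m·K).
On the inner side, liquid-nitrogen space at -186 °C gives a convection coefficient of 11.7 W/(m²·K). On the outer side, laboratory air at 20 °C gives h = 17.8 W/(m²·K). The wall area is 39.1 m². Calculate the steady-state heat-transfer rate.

Treating each layer as a thermal resistance in series:
R_inner film = 1/(h_i·A) = 1/(11.7×39.1) = 0.002186 K/W
R_stainless steel = L/(kA) = 0.0052/(17.7×39.1) = 7.514×10^-6 K/W
R_multilayer super-insulation = L/(kA) = 0.17/(0.00135×39.1) = 3.221 K/W
R_outer film = 1/(h_o·A) = 1/(17.8×39.1) = 0.001437 K/W
R_total = 3.224 K/W
Q = ΔT / R_total = 206 / 3.224

Q ≈ 63.9 W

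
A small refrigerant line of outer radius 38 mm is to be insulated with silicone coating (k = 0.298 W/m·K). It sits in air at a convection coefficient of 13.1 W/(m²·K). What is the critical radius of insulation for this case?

r_cr ≈ 22.7 mm

For a cylinder r_cr = k/h = 0.298/13.1
r_cr = 22.7 mm; since the bare radius (38 mm) is above r_cr, any added insulation will reduce heat loss.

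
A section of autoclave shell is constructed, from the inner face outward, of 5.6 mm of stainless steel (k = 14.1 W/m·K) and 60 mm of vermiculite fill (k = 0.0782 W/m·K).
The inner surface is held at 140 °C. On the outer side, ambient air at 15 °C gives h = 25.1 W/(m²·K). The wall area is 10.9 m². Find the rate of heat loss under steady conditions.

Thermal resistances in series:
R_stainless steel = L/(kA) = 0.0056/(14.1×10.9) = 3.644×10^-5 K/W
R_vermiculite fill = L/(kA) = 0.06/(0.0782×10.9) = 0.07039 K/W
R_outer film = 1/(h_o·A) = 1/(25.1×10.9) = 0.003655 K/W
R_total = 0.07408 K/W
Q = ΔT / R_total = 125 / 0.07408

Q ≈ 1690 W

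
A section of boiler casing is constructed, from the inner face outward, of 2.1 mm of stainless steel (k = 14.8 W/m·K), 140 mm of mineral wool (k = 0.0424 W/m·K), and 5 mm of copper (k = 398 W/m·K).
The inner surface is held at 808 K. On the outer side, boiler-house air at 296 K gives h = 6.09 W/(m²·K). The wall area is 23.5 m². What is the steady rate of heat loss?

Q ≈ 3470 W

Using the resistance-network approach (series):
R_stainless steel = L/(kA) = 0.0021/(14.8×23.5) = 6.038×10^-6 K/W
R_mineral wool = L/(kA) = 0.14/(0.0424×23.5) = 0.1405 K/W
R_copper = L/(kA) = 0.005/(398×23.5) = 5.346×10^-7 K/W
R_outer film = 1/(h_o·A) = 1/(6.09×23.5) = 0.006987 K/W
R_total = 0.1475 K/W
Q = ΔT / R_total = 512 / 0.1475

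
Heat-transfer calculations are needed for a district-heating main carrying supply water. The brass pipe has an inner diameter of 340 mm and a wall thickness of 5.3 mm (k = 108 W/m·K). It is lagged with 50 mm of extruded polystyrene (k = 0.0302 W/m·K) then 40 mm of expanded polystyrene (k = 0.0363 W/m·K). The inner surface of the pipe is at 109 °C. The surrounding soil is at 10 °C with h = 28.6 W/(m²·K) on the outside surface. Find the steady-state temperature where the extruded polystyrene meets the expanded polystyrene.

T ≈ 45.4 °C

Per-layer cylindrical resistances, series-summed:
R_brass pipe wall = ln(175.3/170)/(2π×108×1) = 4.524×10^-5 K/W
R_extruded polystyrene = ln(225.3/175.3)/(2π×0.0302×1) = 1.322 K/W
R_expanded polystyrene = ln(265.3/225.3)/(2π×0.0363×1) = 0.7165 K/W
R_outer film = 1/(h_o·2πr_oL) = 1/(28.6×2π×0.2653×1) = 0.02098 K/W
R_total = 2.06 K/W
Q = ΔT/R_total = 99/2.06
Q = 48.1 W/m
T_interface = T_inner − Q·ΣR(inner→interface) = 109 − 48.1×1.322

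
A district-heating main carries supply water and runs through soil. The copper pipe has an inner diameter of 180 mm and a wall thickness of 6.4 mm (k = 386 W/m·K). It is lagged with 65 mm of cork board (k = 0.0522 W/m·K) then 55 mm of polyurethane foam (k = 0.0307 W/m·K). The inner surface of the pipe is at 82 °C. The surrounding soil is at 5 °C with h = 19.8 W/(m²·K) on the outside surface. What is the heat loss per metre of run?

q′ ≈ 24.6 W/m

Radial resistances (cylindrical: R_cond = ln(r_o/r_i)/(2πkL), R_conv = 1/(h·2πrL)):
R_copper pipe wall = ln(96.4/90)/(2π×386×1) = 2.832×10^-5 K/W
R_cork board = ln(161.4/96.4)/(2π×0.0522×1) = 1.571 K/W
R_polyurethane foam = ln(216.4/161.4)/(2π×0.0307×1) = 1.52 K/W
R_outer film = 1/(h_o·2πr_oL) = 1/(19.8×2π×0.2164×1) = 0.03714 K/W
R_total = 3.129 K/W
Q = ΔT/R_total = 77/3.129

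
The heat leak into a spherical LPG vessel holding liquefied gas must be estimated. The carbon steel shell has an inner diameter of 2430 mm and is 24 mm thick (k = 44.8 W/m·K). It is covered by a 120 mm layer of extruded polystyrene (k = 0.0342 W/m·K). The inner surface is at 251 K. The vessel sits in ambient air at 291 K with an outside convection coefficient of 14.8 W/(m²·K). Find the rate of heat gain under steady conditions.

Q ≈ 237 W

Each spherical layer contributes R = (1/r_i − 1/r_o)/(4πk):
R_carbon steel shell = (1/1.215 − 1/1.239)/(4π×44.8) = 2.832×10^-5 K/W
R_extruded polystyrene = (1/1.239 − 1/1.359)/(4π×0.0342) = 0.1658 K/W
R_outer film = 1/(h·4πr_o²) = 1/(14.8×4π×1.359²) = 0.002911 K/W
R_total = 0.1688 K/W
Q = ΔT/R_total = 40/0.1688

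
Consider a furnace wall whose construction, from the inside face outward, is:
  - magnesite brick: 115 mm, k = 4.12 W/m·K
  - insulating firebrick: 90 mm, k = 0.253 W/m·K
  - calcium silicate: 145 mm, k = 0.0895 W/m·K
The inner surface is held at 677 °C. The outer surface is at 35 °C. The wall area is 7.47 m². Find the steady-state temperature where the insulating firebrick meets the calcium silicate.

T ≈ 554 °C

Thermal resistances in series:
R_magnesite brick = L/(kA) = 0.115/(4.12×7.47) = 0.003737 K/W
R_insulating firebrick = L/(kA) = 0.09/(0.253×7.47) = 0.04762 K/W
R_calcium silicate = L/(kA) = 0.145/(0.0895×7.47) = 0.2169 K/W
R_total = 0.2682 K/W;  Q = ΔT/R_total = 642/0.2682 = 2393 W
T_interface = T_inner − Q·ΣR(inner→interface) = 677 − 2390×0.05136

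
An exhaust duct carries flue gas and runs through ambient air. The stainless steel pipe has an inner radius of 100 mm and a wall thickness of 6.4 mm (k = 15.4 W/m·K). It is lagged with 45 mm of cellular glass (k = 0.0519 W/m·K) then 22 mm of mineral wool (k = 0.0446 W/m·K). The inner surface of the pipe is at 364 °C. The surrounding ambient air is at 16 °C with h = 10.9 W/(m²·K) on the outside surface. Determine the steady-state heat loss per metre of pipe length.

For a radial system each layer contributes R = ln(r_out/r_in)/(2πkL); films add R = 1/(hA).
R_stainless steel pipe wall = ln(106.4/100)/(2π×15.4×1) = 6.411×10^-4 K/W
R_cellular glass = ln(151.4/106.4)/(2π×0.0519×1) = 1.082 K/W
R_mineral wool = ln(173.4/151.4)/(2π×0.0446×1) = 0.4842 K/W
R_outer film = 1/(h_o·2πr_oL) = 1/(10.9×2π×0.1734×1) = 0.08421 K/W
R_total = 1.651 K/W
Q = ΔT/R_total = 348/1.651

q′ ≈ 211 W/m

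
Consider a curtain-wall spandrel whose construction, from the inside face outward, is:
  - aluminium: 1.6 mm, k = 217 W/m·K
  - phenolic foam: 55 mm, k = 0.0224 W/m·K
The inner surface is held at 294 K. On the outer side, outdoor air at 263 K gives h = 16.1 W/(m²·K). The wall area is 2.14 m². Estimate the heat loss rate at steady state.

Using the resistance-network approach (series):
R_aluminium = L/(kA) = 0.0016/(217×2.14) = 3.445×10^-6 K/W
R_phenolic foam = L/(kA) = 0.055/(0.0224×2.14) = 1.147 K/W
R_outer film = 1/(h_o·A) = 1/(16.1×2.14) = 0.02902 K/W
R_total = 1.176 K/W
Q = ΔT / R_total = 31 / 1.176

Q ≈ 26.4 W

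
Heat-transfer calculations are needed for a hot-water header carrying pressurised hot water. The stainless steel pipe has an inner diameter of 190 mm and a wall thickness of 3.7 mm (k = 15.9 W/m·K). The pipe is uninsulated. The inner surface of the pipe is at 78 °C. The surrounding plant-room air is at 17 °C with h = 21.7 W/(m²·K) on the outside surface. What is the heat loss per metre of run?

q′ ≈ 817 W/m

Per-layer cylindrical resistances, series-summed:
R_stainless steel pipe wall = ln(98.7/95)/(2π×15.9×1) = 3.825×10^-4 K/W
R_outer film = 1/(h_o·2πr_oL) = 1/(21.7×2π×0.0987×1) = 0.07431 K/W
R_total = 0.07469 K/W
Q = ΔT/R_total = 61/0.07469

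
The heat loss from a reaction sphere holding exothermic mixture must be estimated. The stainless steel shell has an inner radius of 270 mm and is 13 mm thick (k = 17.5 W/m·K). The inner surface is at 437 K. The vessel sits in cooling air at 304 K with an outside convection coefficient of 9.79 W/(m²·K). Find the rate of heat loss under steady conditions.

Spherical conduction: R = (1/r_in − 1/r_out)/(4πk) per layer; series-sum.
R_stainless steel shell = (1/0.27 − 1/0.283)/(4π×17.5) = 7.737×10^-4 K/W
R_outer film = 1/(h·4πr_o²) = 1/(9.79×4π×0.283²) = 0.1015 K/W
R_total = 0.1023 K/W
Q = ΔT/R_total = 133/0.1023

Q ≈ 1300 W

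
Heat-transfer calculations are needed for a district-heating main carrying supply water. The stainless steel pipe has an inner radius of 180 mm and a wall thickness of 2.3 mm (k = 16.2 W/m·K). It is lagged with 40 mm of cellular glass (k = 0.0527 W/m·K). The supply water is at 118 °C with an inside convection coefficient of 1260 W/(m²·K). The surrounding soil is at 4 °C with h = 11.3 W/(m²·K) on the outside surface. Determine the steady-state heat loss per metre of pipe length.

Radial resistances (cylindrical: R_cond = ln(r_o/r_i)/(2πkL), R_conv = 1/(h·2πrL)):
R_inner film = 1/(h_i·2πr₁L) = 1/(1260×2π×0.18×1) = 7.017×10^-4 K/W
R_stainless steel pipe wall = ln(182.3/180)/(2π×16.2×1) = 1.247×10^-4 K/W
R_cellular glass = ln(222.3/182.3)/(2π×0.0527×1) = 0.5991 K/W
R_outer film = 1/(h_o·2πr_oL) = 1/(11.3×2π×0.2223×1) = 0.06336 K/W
R_total = 0.6633 K/W
Q = ΔT/R_total = 114/0.6633

q′ ≈ 172 W/m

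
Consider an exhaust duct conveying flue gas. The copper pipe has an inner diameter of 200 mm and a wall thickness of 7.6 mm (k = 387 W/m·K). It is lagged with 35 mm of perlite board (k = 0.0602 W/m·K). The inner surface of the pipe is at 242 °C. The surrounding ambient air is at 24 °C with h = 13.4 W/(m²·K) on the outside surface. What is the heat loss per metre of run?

Per-layer cylindrical resistances, series-summed:
R_copper pipe wall = ln(107.6/100)/(2π×387×1) = 3.012×10^-5 K/W
R_perlite board = ln(142.6/107.6)/(2π×0.0602×1) = 0.7445 K/W
R_outer film = 1/(h_o·2πr_oL) = 1/(13.4×2π×0.1426×1) = 0.08329 K/W
R_total = 0.8279 K/W
Q = ΔT/R_total = 218/0.8279

q′ ≈ 263 W/m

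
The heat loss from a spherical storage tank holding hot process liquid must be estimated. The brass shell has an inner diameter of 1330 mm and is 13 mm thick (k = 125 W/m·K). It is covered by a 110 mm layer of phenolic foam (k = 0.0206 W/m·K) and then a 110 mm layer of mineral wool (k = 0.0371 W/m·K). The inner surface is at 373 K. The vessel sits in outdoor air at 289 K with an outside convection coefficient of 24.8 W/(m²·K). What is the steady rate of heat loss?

Radial (spherical) resistances in series:
R_brass shell = (1/0.665 − 1/0.678)/(4π×125) = 1.836×10^-5 K/W
R_phenolic foam = (1/0.678 − 1/0.788)/(4π×0.0206) = 0.7954 K/W
R_mineral wool = (1/0.788 − 1/0.898)/(4π×0.0371) = 0.3334 K/W
R_outer film = 1/(h·4πr_o²) = 1/(24.8×4π×0.898²) = 0.003979 K/W
R_total = 1.133 K/W
Q = ΔT/R_total = 84/1.133

Q ≈ 74.2 W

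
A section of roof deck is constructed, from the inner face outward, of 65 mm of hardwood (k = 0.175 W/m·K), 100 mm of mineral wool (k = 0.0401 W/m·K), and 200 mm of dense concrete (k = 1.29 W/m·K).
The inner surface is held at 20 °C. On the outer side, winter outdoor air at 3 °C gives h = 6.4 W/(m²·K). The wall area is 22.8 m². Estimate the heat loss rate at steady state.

Q ≈ 122 W

Treating each layer as a thermal resistance in series:
R_hardwood = L/(kA) = 0.065/(0.175×22.8) = 0.01629 K/W
R_mineral wool = L/(kA) = 0.1/(0.0401×22.8) = 0.1094 K/W
R_dense concrete = L/(kA) = 0.2/(1.29×22.8) = 0.0068 K/W
R_outer film = 1/(h_o·A) = 1/(6.4×22.8) = 0.006853 K/W
R_total = 0.1393 K/W
Q = ΔT / R_total = 17 / 0.1393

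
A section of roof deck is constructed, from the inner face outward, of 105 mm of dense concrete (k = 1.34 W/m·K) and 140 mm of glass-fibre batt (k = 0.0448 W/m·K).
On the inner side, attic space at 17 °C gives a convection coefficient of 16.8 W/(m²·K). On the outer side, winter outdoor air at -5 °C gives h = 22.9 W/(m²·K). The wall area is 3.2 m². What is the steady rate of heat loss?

Q ≈ 21.3 W

Thermal resistances in series:
R_inner film = 1/(h_i·A) = 1/(16.8×3.2) = 0.0186 K/W
R_dense concrete = L/(kA) = 0.105/(1.34×3.2) = 0.02449 K/W
R_glass-fibre batt = L/(kA) = 0.14/(0.0448×3.2) = 0.9766 K/W
R_outer film = 1/(h_o·A) = 1/(22.9×3.2) = 0.01365 K/W
R_total = 1.033 K/W
Q = ΔT / R_total = 22 / 1.033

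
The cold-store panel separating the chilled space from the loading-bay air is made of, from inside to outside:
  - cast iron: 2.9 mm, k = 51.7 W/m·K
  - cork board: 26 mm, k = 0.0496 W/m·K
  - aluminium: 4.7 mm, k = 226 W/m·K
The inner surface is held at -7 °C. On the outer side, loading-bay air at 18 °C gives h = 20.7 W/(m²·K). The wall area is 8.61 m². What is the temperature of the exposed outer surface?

Treating each layer as a thermal resistance in series:
R_cast iron = L/(kA) = 0.0029/(51.7×8.61) = 6.515×10^-6 K/W
R_cork board = L/(kA) = 0.026/(0.0496×8.61) = 0.06088 K/W
R_aluminium = L/(kA) = 0.0047/(226×8.61) = 2.415×10^-6 K/W
R_outer film = 1/(h_o·A) = 1/(20.7×8.61) = 0.005611 K/W
R_total = 0.0665 K/W;  Q = ΔT/R_total = 25/0.0665 = 375.9 W
T_interface = T_inner + Q·ΣR(inner→interface) = -7 + 376×0.06089

T ≈ 15.9 °C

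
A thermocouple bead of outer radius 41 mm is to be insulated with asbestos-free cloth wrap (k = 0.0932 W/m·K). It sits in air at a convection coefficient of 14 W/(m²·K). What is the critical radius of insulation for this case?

r_cr ≈ 13.3 mm

For a sphere r_cr = 2k/h = 2×0.0932/14
r_cr = 13.3 mm; since the bare radius (41 mm) is above r_cr, any added insulation will reduce heat loss.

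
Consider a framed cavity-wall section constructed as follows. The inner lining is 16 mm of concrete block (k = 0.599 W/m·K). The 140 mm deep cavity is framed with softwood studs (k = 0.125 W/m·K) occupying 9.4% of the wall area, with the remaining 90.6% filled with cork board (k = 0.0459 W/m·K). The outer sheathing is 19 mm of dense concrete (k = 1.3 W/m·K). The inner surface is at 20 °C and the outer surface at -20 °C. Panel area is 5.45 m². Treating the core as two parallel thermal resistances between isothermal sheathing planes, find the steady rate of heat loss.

Sheathing layers in series; stud and cavity paths in parallel between them.
R_inner = 0.016/(0.599×5.45) = 0.004901 K/W
R_stud  = 0.14/(0.125×0.094×5.45) = 2.186 K/W
R_cav   = 0.14/(0.0459×0.906×5.45) = 0.6177 K/W
1/R_core = 1/R_stud + 1/R_cav → R_core = 0.4816 K/W
R_outer = 0.019/(1.3×5.45) = 0.002682 K/W
R_total = 0.4892 K/W
Q = ΔT/R_total = 40/0.4892

Q ≈ 81.8 W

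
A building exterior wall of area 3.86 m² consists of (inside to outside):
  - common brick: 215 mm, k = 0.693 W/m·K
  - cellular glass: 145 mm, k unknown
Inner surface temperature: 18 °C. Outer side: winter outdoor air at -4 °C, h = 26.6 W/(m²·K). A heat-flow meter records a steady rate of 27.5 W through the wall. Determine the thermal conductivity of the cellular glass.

Model the wall as resistances in series:
R_common brick = L/(kA) = 0.215/(0.693×3.86) = 0.08037 K/W
R_outer film = 1/(h_o·A) = 1/(26.6×3.86) = 0.009739 K/W
Sum of known resistances R_other = 0.09011 K/W
Total R = ΔT/Q = 22/27.5 = 0.8 K/W
R_cellular glass = R_total − R_other = 0.7099 K/W
k = L/(R·A) = 0.145/(0.7099×3.86)

k ≈ 0.0529 W/(m·K)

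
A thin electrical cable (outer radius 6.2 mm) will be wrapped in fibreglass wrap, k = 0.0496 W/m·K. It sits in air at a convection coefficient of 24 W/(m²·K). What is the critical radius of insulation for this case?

r_cr ≈ 2.07 mm

For a cylinder r_cr = k/h = 0.0496/24
r_cr = 2.07 mm; since the bare radius (6.2 mm) is above r_cr, any added insulation will reduce heat loss.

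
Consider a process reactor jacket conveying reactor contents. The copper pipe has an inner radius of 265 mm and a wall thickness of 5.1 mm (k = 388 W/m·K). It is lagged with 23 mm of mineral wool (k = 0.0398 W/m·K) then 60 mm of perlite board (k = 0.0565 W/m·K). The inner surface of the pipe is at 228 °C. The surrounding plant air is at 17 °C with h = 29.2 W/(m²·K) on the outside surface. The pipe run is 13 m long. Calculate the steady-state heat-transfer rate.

Treating each annulus and film as a series resistance:
R_copper pipe wall = ln(270.1/265)/(2π×388×13) = 6.015×10^-7 K/W
R_mineral wool = ln(293.1/270.1)/(2π×0.0398×13) = 0.02514 K/W
R_perlite board = ln(353.1/293.1)/(2π×0.0565×13) = 0.04035 K/W
R_outer film = 1/(h_o·2πr_oL) = 1/(29.2×2π×0.3531×13) = 0.001187 K/W
R_total = 0.06668 K/W
Q = ΔT/R_total = 211/0.06668

Q ≈ 3160 W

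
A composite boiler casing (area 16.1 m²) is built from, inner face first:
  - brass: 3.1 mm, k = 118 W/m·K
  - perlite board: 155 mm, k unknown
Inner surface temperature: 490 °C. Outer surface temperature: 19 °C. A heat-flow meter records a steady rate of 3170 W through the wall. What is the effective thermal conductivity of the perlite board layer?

k ≈ 0.0648 W/(m·K)

Model the wall as resistances in series:
R_brass = L/(kA) = 0.0031/(118×16.1) = 1.632×10^-6 K/W
Sum of known resistances R_other = 1.632×10^-6 K/W
Total R = ΔT/Q = 471/3170 = 0.1486 K/W
R_perlite board = R_total − R_other = 0.1486 K/W
k = L/(R·A) = 0.155/(0.1486×16.1)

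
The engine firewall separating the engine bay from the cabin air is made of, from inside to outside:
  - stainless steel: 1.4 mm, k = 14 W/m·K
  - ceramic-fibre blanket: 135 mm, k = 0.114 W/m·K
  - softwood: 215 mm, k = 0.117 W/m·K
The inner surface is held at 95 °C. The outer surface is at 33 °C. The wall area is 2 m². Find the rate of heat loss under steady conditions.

Q ≈ 41 W

Using the resistance-network approach (series):
R_stainless steel = L/(kA) = 0.0014/(14×2) = 5×10^-5 K/W
R_ceramic-fibre blanket = L/(kA) = 0.135/(0.114×2) = 0.5921 K/W
R_softwood = L/(kA) = 0.215/(0.117×2) = 0.9188 K/W
R_total = 1.511 K/W
Q = ΔT / R_total = 62 / 1.511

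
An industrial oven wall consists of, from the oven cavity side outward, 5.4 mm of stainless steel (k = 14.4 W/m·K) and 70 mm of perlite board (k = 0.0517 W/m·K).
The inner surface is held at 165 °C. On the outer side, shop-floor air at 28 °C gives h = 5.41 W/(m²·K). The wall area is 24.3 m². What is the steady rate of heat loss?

Using the resistance-network approach (series):
R_stainless steel = L/(kA) = 0.0054/(14.4×24.3) = 1.543×10^-5 K/W
R_perlite board = L/(kA) = 0.07/(0.0517×24.3) = 0.05572 K/W
R_outer film = 1/(h_o·A) = 1/(5.41×24.3) = 0.007607 K/W
R_total = 0.06334 K/W
Q = ΔT / R_total = 137 / 0.06334

Q ≈ 2160 W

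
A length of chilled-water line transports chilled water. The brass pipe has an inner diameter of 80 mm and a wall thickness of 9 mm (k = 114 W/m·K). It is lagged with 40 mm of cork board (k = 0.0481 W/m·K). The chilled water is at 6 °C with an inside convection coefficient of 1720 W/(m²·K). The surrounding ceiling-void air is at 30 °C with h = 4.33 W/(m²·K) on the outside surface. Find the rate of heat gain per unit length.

Radial resistances (cylindrical: R_cond = ln(r_o/r_i)/(2πkL), R_conv = 1/(h·2πrL)):
R_inner film = 1/(h_i·2πr₁L) = 1/(1720×2π×0.04×1) = 0.002313 K/W
R_brass pipe wall = ln(49/40)/(2π×114×1) = 2.833×10^-4 K/W
R_cork board = ln(89/49)/(2π×0.0481×1) = 1.975 K/W
R_outer film = 1/(h_o·2πr_oL) = 1/(4.33×2π×0.089×1) = 0.413 K/W
R_total = 2.39 K/W
Q = ΔT/R_total = 24/2.39

q′ ≈ 10 W/m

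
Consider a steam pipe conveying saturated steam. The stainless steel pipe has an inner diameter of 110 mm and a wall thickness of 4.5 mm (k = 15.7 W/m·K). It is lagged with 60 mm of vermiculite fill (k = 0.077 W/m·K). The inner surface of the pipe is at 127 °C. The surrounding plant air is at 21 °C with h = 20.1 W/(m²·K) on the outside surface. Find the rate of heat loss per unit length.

q′ ≈ 70.3 W/m

Treating each annulus and film as a series resistance:
R_stainless steel pipe wall = ln(59.5/55)/(2π×15.7×1) = 7.972×10^-4 K/W
R_vermiculite fill = ln(119.5/59.5)/(2π×0.077×1) = 1.441 K/W
R_outer film = 1/(h_o·2πr_oL) = 1/(20.1×2π×0.1195×1) = 0.06626 K/W
R_total = 1.508 K/W
Q = ΔT/R_total = 106/1.508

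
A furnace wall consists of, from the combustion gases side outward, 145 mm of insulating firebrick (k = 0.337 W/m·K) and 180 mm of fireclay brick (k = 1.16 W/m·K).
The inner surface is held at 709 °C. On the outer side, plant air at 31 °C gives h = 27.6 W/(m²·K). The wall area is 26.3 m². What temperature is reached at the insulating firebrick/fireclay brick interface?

T ≈ 240 °C

Thermal resistances in series:
R_insulating firebrick = L/(kA) = 0.145/(0.337×26.3) = 0.01636 K/W
R_fireclay brick = L/(kA) = 0.18/(1.16×26.3) = 0.0059 K/W
R_outer film = 1/(h_o·A) = 1/(27.6×26.3) = 0.001378 K/W
R_total = 0.02364 K/W;  Q = ΔT/R_total = 678/0.02364 = 28680 W
T_interface = T_inner − Q·ΣR(inner→interface) = 709 − 28700×0.01636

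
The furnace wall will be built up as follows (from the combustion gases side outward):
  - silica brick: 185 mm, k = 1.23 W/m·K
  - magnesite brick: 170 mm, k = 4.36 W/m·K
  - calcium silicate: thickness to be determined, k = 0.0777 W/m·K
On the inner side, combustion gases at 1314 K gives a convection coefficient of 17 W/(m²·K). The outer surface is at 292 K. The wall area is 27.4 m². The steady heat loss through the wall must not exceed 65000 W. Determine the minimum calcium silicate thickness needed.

L ≈ 14.2 mm

Using the resistance-network approach (series):
R_inner film = 1/(h_i·A) = 1/(17×27.4) = 0.002147 K/W
R_silica brick = L/(kA) = 0.185/(1.23×27.4) = 0.005489 K/W
R_magnesite brick = L/(kA) = 0.17/(4.36×27.4) = 0.001423 K/W
Sum of the known resistances R_other = 0.009059 K/W
Required total resistance R_tot = ΔT/Q_allow = 1022/65000 = 0.01572 K/W
R_calcium silicate = R_tot − R_other = 0.006664 K/W
L = R·k·A = 0.006664×0.0777×27.4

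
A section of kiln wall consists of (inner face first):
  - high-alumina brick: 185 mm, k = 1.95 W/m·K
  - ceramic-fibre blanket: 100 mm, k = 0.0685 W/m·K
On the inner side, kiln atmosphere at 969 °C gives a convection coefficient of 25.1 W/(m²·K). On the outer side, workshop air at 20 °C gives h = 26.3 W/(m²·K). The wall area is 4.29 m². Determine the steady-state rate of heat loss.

Q ≈ 2490 W

Using the resistance-network approach (series):
R_inner film = 1/(h_i·A) = 1/(25.1×4.29) = 0.009287 K/W
R_high-alumina brick = L/(kA) = 0.185/(1.95×4.29) = 0.02211 K/W
R_ceramic-fibre blanket = L/(kA) = 0.1/(0.0685×4.29) = 0.3403 K/W
R_outer film = 1/(h_o·A) = 1/(26.3×4.29) = 0.008863 K/W
R_total = 0.3806 K/W
Q = ΔT / R_total = 949 / 0.3806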